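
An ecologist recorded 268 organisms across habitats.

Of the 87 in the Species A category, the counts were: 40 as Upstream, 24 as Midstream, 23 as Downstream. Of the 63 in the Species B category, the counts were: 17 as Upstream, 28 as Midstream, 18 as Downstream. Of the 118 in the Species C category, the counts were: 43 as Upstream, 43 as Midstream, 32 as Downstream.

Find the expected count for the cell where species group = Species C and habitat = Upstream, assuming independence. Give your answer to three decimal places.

44.030

Row total (Species C) = 118; column total (Upstream) = 100; grand total N = 268.
Expected count = (row total × column total) / N = 118 × 100 / 268 = 44.030.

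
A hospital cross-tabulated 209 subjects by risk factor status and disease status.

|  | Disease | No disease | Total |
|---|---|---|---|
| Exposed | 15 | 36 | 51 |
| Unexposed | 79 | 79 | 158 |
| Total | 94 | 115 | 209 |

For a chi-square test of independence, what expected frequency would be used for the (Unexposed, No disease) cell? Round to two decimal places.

Row total (Unexposed) = 158; column total (No disease) = 115; grand total N = 209.
Expected count = (row total × column total) / N = 158 × 115 / 209 = 86.94.

86.94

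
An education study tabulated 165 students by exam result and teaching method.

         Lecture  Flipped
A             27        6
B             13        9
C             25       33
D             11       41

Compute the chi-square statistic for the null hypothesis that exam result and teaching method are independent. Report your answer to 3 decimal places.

31.674

Row totals: 33, 22, 58, 52. Column totals: 76, 89. Grand total N = 165.
Expected counts (row total × column total / N):
  A, Lecture: 33×76/165 = 15.2000
  A, Flipped: 33×89/165 = 17.8000
  B, Lecture: 22×76/165 = 10.1333
  B, Flipped: 22×89/165 = 11.8667
  C, Lecture: 58×76/165 = 26.7152
  C, Flipped: 58×89/165 = 31.2848
  D, Lecture: 52×76/165 = 23.9515
  D, Flipped: 52×89/165 = 28.0485
Contributions (O − E)²/E:
  (27 − 15.2000)²/15.2000 = 9.1605
  (6 − 17.8000)²/17.8000 = 7.8225
  (13 − 10.1333)²/10.1333 = 0.8110
  (9 − 11.8667)²/11.8667 = 0.6925
  (25 − 26.7152)²/26.7152 = 0.1101
  (33 − 31.2848)²/31.2848 = 0.0940
  (11 − 23.9515)²/23.9515 = 7.0034
  (41 − 28.0485)²/28.0485 = 5.9804
χ² = 9.1605 + 7.8225 + 0.8110 + 0.6925 + 0.1101 + 0.0940 + 7.0034 + 5.9804 = 31.674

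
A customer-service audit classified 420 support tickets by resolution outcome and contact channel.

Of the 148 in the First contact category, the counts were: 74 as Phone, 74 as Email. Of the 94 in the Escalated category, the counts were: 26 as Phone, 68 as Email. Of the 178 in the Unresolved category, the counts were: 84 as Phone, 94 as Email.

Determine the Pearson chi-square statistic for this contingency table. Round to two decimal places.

13.09

Row totals: 148, 94, 178. Column totals: 184, 236. Grand total N = 420.
Expected counts (row total × column total / N):
  First contact, Phone: 148×184/420 = 64.838
  First contact, Email: 148×236/420 = 83.162
  Escalated, Phone: 94×184/420 = 41.181
  Escalated, Email: 94×236/420 = 52.819
  Unresolved, Phone: 178×184/420 = 77.981
  Unresolved, Email: 178×236/420 = 100.019
Contributions (O − E)²/E:
  (74 − 64.838)²/64.838 = 1.2946
  (74 − 83.162)²/83.162 = 1.0094
  (26 − 41.181)²/41.181 = 5.5963
  (68 − 52.819)²/52.819 = 4.3633
  (84 − 77.981)²/77.981 = 0.4646
  (94 − 100.019)²/100.019 = 0.3622
χ² = 1.2946 + 1.0094 + 5.5963 + 4.3633 + 0.4646 + 0.3622 = 13.09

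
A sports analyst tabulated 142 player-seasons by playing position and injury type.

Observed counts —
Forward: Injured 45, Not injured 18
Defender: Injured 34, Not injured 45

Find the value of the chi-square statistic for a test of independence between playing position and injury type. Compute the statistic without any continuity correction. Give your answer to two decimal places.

11.45

Row totals: 63, 79. Column totals: 79, 63. Grand total N = 142.
Expected counts (row total × column total / N):
  Forward, Injured: 63×79/142 = 35.049
  Forward, Not injured: 63×63/142 = 27.951
  Defender, Injured: 79×79/142 = 43.951
  Defender, Not injured: 79×63/142 = 35.049
Contributions (O − E)²/E:
  (45 − 35.049)²/35.049 = 2.8253
  (18 − 27.951)²/27.951 = 3.5427
  (34 − 43.951)²/43.951 = 2.2530
  (45 − 35.049)²/35.049 = 2.8253
χ² = 2.8253 + 3.5427 + 2.2530 + 2.8253 = 11.45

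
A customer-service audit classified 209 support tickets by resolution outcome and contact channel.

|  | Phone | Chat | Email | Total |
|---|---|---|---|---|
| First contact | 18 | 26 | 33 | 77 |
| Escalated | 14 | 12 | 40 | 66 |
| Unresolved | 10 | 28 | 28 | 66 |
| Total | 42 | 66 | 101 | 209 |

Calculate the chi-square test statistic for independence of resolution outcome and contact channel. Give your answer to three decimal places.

10.594

Grand total N = 209.
Expected counts (row total × column total / N):
  First contact, Phone: 77×42/209 = 15.4737
  First contact, Chat: 77×66/209 = 24.3158
  First contact, Email: 77×101/209 = 37.2105
  Escalated, Phone: 66×42/209 = 13.2632
  Escalated, Chat: 66×66/209 = 20.8421
  Escalated, Email: 66×101/209 = 31.8947
  Unresolved, Phone: 66×42/209 = 13.2632
  Unresolved, Chat: 66×66/209 = 20.8421
  Unresolved, Email: 66×101/209 = 31.8947
Contributions (O − E)²/E:
  (18 − 15.4737)²/15.4737 = 0.4125
  (26 − 24.3158)²/24.3158 = 0.1167
  (33 − 37.2105)²/37.2105 = 0.4764
  (14 − 13.2632)²/13.2632 = 0.0409
  (12 − 20.8421)²/20.8421 = 3.7512
  (40 − 31.8947)²/31.8947 = 2.0598
  (10 − 13.2632)²/13.2632 = 0.8029
  (28 − 20.8421)²/20.8421 = 2.4583
  (28 − 31.8947)²/31.8947 = 0.4756
χ² = 0.4125 + 0.1167 + 0.4764 + 0.0409 + 3.7512 + 2.0598 + 0.8029 + 2.4583 + 0.4756 = 10.594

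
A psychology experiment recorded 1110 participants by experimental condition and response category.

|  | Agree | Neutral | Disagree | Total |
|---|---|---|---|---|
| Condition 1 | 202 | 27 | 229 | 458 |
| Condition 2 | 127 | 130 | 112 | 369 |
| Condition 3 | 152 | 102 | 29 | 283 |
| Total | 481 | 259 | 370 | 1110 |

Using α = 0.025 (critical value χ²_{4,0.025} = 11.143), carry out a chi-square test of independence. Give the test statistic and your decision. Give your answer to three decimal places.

Grand total N = 1110.
Expected counts (row total × column total / N):
  Condition 1, Agree: 458×481/1110 = 198.46667
  Condition 1, Neutral: 458×259/1110 = 106.86667
  Condition 1, Disagree: 458×370/1110 = 152.66667
  Condition 2, Agree: 369×481/1110 = 159.90000
  Condition 2, Neutral: 369×259/1110 = 86.10000
  Condition 2, Disagree: 369×370/1110 = 123.00000
  Condition 3, Agree: 283×481/1110 = 122.63333
  Condition 3, Neutral: 283×259/1110 = 66.03333
  Condition 3, Disagree: 283×370/1110 = 94.33333
Contributions (O − E)²/E:
  (202 − 198.46667)²/198.46667 = 0.0629
  (27 − 106.86667)²/106.86667 = 59.6883
  (229 − 152.66667)²/152.66667 = 38.1667
  (127 − 159.90000)²/159.90000 = 6.7693
  (130 − 86.10000)²/86.10000 = 22.3834
  (112 − 123.00000)²/123.00000 = 0.9837
  (152 − 122.63333)²/122.63333 = 7.0324
  (102 − 66.03333)²/66.03333 = 19.5901
  (29 − 94.33333)²/94.33333 = 45.2485
χ² = 0.0629 + 59.6883 + 38.1667 + 6.7693 + 22.3834 + 0.9837 + 7.0324 + 19.5901 + 45.2485 = 199.925
df = (3−1)(3−1) = 4. Since 199.925 > 11.143, reject the null hypothesis of independence at α = 0.025.

199.925; reject H₀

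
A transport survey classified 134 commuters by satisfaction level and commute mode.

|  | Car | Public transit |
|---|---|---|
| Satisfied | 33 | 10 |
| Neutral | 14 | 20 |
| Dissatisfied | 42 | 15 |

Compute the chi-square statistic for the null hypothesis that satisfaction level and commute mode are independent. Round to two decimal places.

Row totals: 43, 34, 57. Column totals: 89, 45. Grand total N = 134.
Expected counts (row total × column total / N):
  Satisfied, Car: 43×89/134 = 28.560
  Satisfied, Public transit: 43×45/134 = 14.440
  Neutral, Car: 34×89/134 = 22.582
  Neutral, Public transit: 34×45/134 = 11.418
  Dissatisfied, Car: 57×89/134 = 37.858
  Dissatisfied, Public transit: 57×45/134 = 19.142
Contributions (O − E)²/E:
  (33 − 28.560)²/28.560 = 0.6903
  (10 − 14.440)²/14.440 = 1.3652
  (14 − 22.582)²/22.582 = 3.2615
  (20 − 11.418)²/11.418 = 6.4504
  (42 − 37.858)²/37.858 = 0.4532
  (15 − 19.142)²/19.142 = 0.8963
χ² = 0.6903 + 1.3652 + 3.2615 + 6.4504 + 0.4532 + 0.8963 = 13.12

13.12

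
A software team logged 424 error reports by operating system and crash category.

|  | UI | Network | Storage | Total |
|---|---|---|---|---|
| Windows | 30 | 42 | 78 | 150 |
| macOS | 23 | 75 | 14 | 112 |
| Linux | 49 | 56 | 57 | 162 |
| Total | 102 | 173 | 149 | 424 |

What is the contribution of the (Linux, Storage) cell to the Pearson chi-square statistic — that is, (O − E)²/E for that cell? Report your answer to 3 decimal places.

0.000

Row total (Linux) = 162; column total (Storage) = 149; N = 424.
Expected count E = 162 × 149 / 424 = 56.9292.
Contribution = (O − E)²/E = (57 − 56.9292)² / 56.9292 = 0.000.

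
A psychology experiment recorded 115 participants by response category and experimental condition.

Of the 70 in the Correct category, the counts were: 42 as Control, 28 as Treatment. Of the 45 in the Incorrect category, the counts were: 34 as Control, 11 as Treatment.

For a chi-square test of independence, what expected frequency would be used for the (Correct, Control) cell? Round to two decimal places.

Row total (Correct) = 70; column total (Control) = 76; grand total N = 115.
Expected count = (row total × column total) / N = 70 × 76 / 115 = 46.26.

46.26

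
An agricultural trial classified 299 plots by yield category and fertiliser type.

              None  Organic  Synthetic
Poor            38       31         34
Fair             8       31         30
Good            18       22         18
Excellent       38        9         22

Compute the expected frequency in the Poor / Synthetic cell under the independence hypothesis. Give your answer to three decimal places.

Row total (Poor) = 103; column total (Synthetic) = 104; grand total N = 299.
Expected count = (row total × column total) / N = 103 × 104 / 299 = 35.826.

35.826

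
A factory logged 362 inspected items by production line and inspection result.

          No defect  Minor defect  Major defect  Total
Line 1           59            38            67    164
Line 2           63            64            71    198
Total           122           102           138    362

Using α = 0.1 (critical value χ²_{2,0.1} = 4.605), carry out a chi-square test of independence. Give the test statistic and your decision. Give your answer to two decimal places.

Grand total N = 362.
Expected counts (row total × column total / N):
  Line 1, No defect: 164×122/362 = 55.271
  Line 1, Minor defect: 164×102/362 = 46.210
  Line 1, Major defect: 164×138/362 = 62.519
  Line 2, No defect: 198×122/362 = 66.729
  Line 2, Minor defect: 198×102/362 = 55.790
  Line 2, Major defect: 198×138/362 = 75.481
Contributions (O − E)²/E:
  (59 − 55.271)²/55.271 = 0.2516
  (38 − 46.210)²/46.210 = 1.4586
  (67 − 62.519)²/62.519 = 0.3212
  (63 − 66.729)²/66.729 = 0.2084
  (64 − 55.790)²/55.790 = 1.2082
  (71 − 75.481)²/75.481 = 0.2660
χ² = 0.2516 + 1.4586 + 0.3212 + 0.2084 + 1.2082 + 0.2660 = 3.71
df = (2−1)(3−1) = 2. Since 3.71 < 4.605, fail to reject the null hypothesis of independence at α = 0.1.

3.71; fail to reject H₀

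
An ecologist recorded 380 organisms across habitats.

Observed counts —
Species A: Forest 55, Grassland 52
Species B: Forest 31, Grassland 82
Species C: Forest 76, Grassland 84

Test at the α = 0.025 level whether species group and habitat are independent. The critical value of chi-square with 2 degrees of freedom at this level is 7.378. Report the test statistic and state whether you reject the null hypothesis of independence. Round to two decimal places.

Row totals: 107, 113, 160. Column totals: 162, 218. Grand total N = 380.
Expected counts (row total × column total / N):
  Species A, Forest: 107×162/380 = 45.616
  Species A, Grassland: 107×218/380 = 61.384
  Species B, Forest: 113×162/380 = 48.174
  Species B, Grassland: 113×218/380 = 64.826
  Species C, Forest: 160×162/380 = 68.211
  Species C, Grassland: 160×218/380 = 91.789
Contributions (O − E)²/E:
  (55 − 45.616)²/45.616 = 1.9305
  (52 − 61.384)²/61.384 = 1.4346
  (31 − 48.174)²/48.174 = 6.1225
  (82 − 64.826)²/64.826 = 4.5498
  (76 − 68.211)²/68.211 = 0.8894
  (84 − 91.789)²/91.789 = 0.6610
χ² = 1.9305 + 1.4346 + 6.1225 + 4.5498 + 0.8894 + 0.6610 = 15.59
df = (3−1)(2−1) = 2. Since 15.59 > 7.378, reject the null hypothesis of independence at α = 0.025.

15.59; reject H₀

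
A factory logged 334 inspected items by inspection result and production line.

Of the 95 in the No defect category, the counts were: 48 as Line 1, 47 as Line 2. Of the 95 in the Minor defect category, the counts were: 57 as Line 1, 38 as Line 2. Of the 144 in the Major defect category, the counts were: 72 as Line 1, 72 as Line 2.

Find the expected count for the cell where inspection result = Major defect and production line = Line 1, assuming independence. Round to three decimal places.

76.311

Row total (Major defect) = 144; column total (Line 1) = 177; grand total N = 334.
Expected count = (row total × column total) / N = 144 × 177 / 334 = 76.311.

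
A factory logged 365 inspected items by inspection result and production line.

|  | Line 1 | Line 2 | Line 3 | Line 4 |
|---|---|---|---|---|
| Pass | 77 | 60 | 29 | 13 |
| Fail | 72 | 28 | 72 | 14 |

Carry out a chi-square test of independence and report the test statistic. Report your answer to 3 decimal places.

Row totals: 179, 186. Column totals: 149, 88, 101, 27. Grand total N = 365.
Expected counts (row total × column total / N):
  Pass, Line 1: 179×149/365 = 73.0712
  Pass, Line 2: 179×88/365 = 43.1562
  Pass, Line 3: 179×101/365 = 49.5315
  Pass, Line 4: 179×27/365 = 13.2411
  Fail, Line 1: 186×149/365 = 75.9288
  Fail, Line 2: 186×88/365 = 44.8438
  Fail, Line 3: 186×101/365 = 51.4685
  Fail, Line 4: 186×27/365 = 13.7589
Contributions (O − E)²/E:
  (77 − 73.0712)²/73.0712 = 0.2112
  (60 − 43.1562)²/43.1562 = 6.5741
  (29 − 49.5315)²/49.5315 = 8.5106
  (13 − 13.2411)²/13.2411 = 0.0044
  (72 − 75.9288)²/75.9288 = 0.2033
  (28 − 44.8438)²/44.8438 = 6.3267
  (72 − 51.4685)²/51.4685 = 8.1903
  (14 − 13.7589)²/13.7589 = 0.0042
χ² = 0.2112 + 6.5741 + 8.5106 + 0.0044 + 0.2033 + 6.3267 + 8.1903 + 0.0042 = 30.025

30.025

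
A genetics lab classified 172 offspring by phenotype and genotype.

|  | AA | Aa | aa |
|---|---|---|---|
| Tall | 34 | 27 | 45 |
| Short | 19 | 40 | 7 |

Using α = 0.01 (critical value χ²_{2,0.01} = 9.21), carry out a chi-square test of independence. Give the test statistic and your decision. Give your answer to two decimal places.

Row totals: 106, 66. Column totals: 53, 67, 52. Grand total N = 172.
Expected counts (row total × column total / N):
  Tall, AA: 106×53/172 = 32.663
  Tall, Aa: 106×67/172 = 41.291
  Tall, aa: 106×52/172 = 32.047
  Short, AA: 66×53/172 = 20.337
  Short, Aa: 66×67/172 = 25.709
  Short, aa: 66×52/172 = 19.953
Contributions (O − E)²/E:
  (34 − 32.663)²/32.663 = 0.0547
  (27 − 41.291)²/41.291 = 4.9462
  (45 − 32.047)²/32.047 = 5.2354
  (19 − 20.337)²/20.337 = 0.0879
  (40 − 25.709)²/25.709 = 7.9440
  (7 − 19.953)²/19.953 = 8.4088
χ² = 0.0547 + 4.9462 + 5.2354 + 0.0879 + 7.9440 + 8.4088 = 26.68
df = (2−1)(3−1) = 2. Since 26.68 > 9.21, reject the null hypothesis of independence at α = 0.01.

26.68; reject H₀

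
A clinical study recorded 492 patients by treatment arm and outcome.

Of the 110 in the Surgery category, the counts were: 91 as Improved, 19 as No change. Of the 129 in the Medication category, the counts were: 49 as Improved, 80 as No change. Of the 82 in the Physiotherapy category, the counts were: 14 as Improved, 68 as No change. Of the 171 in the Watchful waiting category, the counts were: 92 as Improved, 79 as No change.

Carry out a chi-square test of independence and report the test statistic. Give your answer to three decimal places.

Row totals: 110, 129, 82, 171. Column totals: 246, 246. Grand total N = 492.
Expected counts (row total × column total / N):
  Surgery, Improved: 110×246/492 = 55.0000
  Surgery, No change: 110×246/492 = 55.0000
  Medication, Improved: 129×246/492 = 64.5000
  Medication, No change: 129×246/492 = 64.5000
  Physiotherapy, Improved: 82×246/492 = 41.0000
  Physiotherapy, No change: 82×246/492 = 41.0000
  Watchful waiting, Improved: 171×246/492 = 85.5000
  Watchful waiting, No change: 171×246/492 = 85.5000
Contributions (O − E)²/E:
  (91 − 55.0000)²/55.0000 = 23.5636
  (19 − 55.0000)²/55.0000 = 23.5636
  (49 − 64.5000)²/64.5000 = 3.7248
  (80 − 64.5000)²/64.5000 = 3.7248
  (14 − 41.0000)²/41.0000 = 17.7805
  (68 − 41.0000)²/41.0000 = 17.7805
  (92 − 85.5000)²/85.5000 = 0.4942
  (79 − 85.5000)²/85.5000 = 0.4942
χ² = 23.5636 + 23.5636 + 3.7248 + 3.7248 + 17.7805 + 17.7805 + 0.4942 + 0.4942 = 91.126

91.126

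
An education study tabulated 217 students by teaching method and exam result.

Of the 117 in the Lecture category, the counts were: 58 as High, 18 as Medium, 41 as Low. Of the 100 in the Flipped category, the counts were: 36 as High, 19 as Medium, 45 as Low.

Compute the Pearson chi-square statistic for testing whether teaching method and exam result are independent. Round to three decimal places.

4.055

Row totals: 117, 100. Column totals: 94, 37, 86. Grand total N = 217.
Expected counts (row total × column total / N):
  Lecture, High: 117×94/217 = 50.6820
  Lecture, Medium: 117×37/217 = 19.9493
  Lecture, Low: 117×86/217 = 46.3687
  Flipped, High: 100×94/217 = 43.3180
  Flipped, Medium: 100×37/217 = 17.0507
  Flipped, Low: 100×86/217 = 39.6313
Contributions (O − E)²/E:
  (58 − 50.6820)²/50.6820 = 1.0566
  (18 − 19.9493)²/19.9493 = 0.1905
  (41 − 46.3687)²/46.3687 = 0.6216
  (36 − 43.3180)²/43.3180 = 1.2363
  (19 − 17.0507)²/17.0507 = 0.2229
  (45 − 39.6313)²/39.6313 = 0.7273
χ² = 1.0566 + 0.1905 + 0.6216 + 1.2363 + 0.2229 + 0.7273 = 4.055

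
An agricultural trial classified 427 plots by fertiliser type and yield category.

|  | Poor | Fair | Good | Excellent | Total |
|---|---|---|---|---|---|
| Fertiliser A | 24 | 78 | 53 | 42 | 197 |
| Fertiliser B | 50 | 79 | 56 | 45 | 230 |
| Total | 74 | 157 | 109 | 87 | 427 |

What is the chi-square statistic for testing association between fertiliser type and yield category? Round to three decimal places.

Grand total N = 427.
Expected counts (row total × column total / N):
  Fertiliser A, Poor: 197×74/427 = 34.1405
  Fertiliser A, Fair: 197×157/427 = 72.4333
  Fertiliser A, Good: 197×109/427 = 50.2881
  Fertiliser A, Excellent: 197×87/427 = 40.1382
  Fertiliser B, Poor: 230×74/427 = 39.8595
  Fertiliser B, Fair: 230×157/427 = 84.5667
  Fertiliser B, Good: 230×109/427 = 58.7119
  Fertiliser B, Excellent: 230×87/427 = 46.8618
Contributions (O − E)²/E:
  (24 − 34.1405)²/34.1405 = 3.0120
  (78 − 72.4333)²/72.4333 = 0.4278
  (53 − 50.2881)²/50.2881 = 0.1462
  (42 − 40.1382)²/40.1382 = 0.0864
  (50 − 39.8595)²/39.8595 = 2.5798
  (79 − 84.5667)²/84.5667 = 0.3664
  (56 − 58.7119)²/58.7119 = 0.1253
  (45 − 46.8618)²/46.8618 = 0.0740
χ² = 3.0120 + 0.4278 + 0.1462 + 0.0864 + 2.5798 + 0.3664 + 0.1253 + 0.0740 = 6.818

6.818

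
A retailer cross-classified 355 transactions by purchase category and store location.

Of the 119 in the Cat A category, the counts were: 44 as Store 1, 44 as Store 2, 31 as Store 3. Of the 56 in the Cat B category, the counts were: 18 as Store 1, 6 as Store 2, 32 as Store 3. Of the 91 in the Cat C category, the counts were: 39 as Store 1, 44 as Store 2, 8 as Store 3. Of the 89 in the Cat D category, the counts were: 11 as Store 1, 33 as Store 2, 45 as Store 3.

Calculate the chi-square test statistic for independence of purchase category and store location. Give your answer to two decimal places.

65.60

Row totals: 119, 56, 91, 89. Column totals: 112, 127, 116. Grand total N = 355.
Expected counts (row total × column total / N):
  Cat A, Store 1: 119×112/355 = 37.5437
  Cat A, Store 2: 119×127/355 = 42.5718
  Cat A, Store 3: 119×116/355 = 38.8845
  Cat B, Store 1: 56×112/355 = 17.6676
  Cat B, Store 2: 56×127/355 = 20.0338
  Cat B, Store 3: 56×116/355 = 18.2986
  Cat C, Store 1: 91×112/355 = 28.7099
  Cat C, Store 2: 91×127/355 = 32.5549
  Cat C, Store 3: 91×116/355 = 29.7352
  Cat D, Store 1: 89×112/355 = 28.0789
  Cat D, Store 2: 89×127/355 = 31.8394
  Cat D, Store 3: 89×116/355 = 29.0817
Contributions (O − E)²/E:
  (44 − 37.5437)²/37.5437 = 1.1103
  (44 − 42.5718)²/42.5718 = 0.0479
  (31 − 38.8845)²/38.8845 = 1.5987
  (18 − 17.6676)²/17.6676 = 0.0063
  (6 − 20.0338)²/20.0338 = 9.8308
  (32 − 18.2986)²/18.2986 = 10.2592
  (39 − 28.7099)²/28.7099 = 3.6881
  (44 − 32.5549)²/32.5549 = 4.0237
  (8 − 29.7352)²/29.7352 = 15.8875
  (11 − 28.0789)²/28.0789 = 10.3882
  (33 − 31.8394)²/31.8394 = 0.0423
  (45 − 29.0817)²/29.0817 = 8.7131
χ² = 1.1103 + 0.0479 + 1.5987 + 0.0063 + 9.8308 + 10.2592 + 3.6881 + 4.0237 + 15.8875 + 10.3882 + 0.0423 + 8.7131 = 65.60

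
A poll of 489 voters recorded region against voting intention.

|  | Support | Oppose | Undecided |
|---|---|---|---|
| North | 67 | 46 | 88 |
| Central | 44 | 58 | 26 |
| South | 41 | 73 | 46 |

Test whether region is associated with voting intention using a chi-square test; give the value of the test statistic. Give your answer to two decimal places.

33.32

Row totals: 201, 128, 160. Column totals: 152, 177, 160. Grand total N = 489.
Expected counts (row total × column total / N):
  North, Support: 201×152/489 = 62.479
  North, Oppose: 201×177/489 = 72.755
  North, Undecided: 201×160/489 = 65.767
  Central, Support: 128×152/489 = 39.787
  Central, Oppose: 128×177/489 = 46.331
  Central, Undecided: 128×160/489 = 41.881
  South, Support: 160×152/489 = 49.734
  South, Oppose: 160×177/489 = 57.914
  South, Undecided: 160×160/489 = 52.352
Contributions (O − E)²/E:
  (67 − 62.479)²/62.479 = 0.3271
  (46 − 72.755)²/72.755 = 9.8389
  (88 − 65.767)²/65.767 = 7.5160
  (44 − 39.787)²/39.787 = 0.4461
  (58 − 46.331)²/46.331 = 2.9390
  (26 − 41.881)²/41.881 = 6.0220
  (41 − 49.734)²/49.734 = 1.5338
  (73 − 57.914)²/57.914 = 3.9297
  (46 − 52.352)²/52.352 = 0.7707
χ² = 0.3271 + 9.8389 + 7.5160 + 0.4461 + 2.9390 + 6.0220 + 1.5338 + 3.9297 + 0.7707 = 33.32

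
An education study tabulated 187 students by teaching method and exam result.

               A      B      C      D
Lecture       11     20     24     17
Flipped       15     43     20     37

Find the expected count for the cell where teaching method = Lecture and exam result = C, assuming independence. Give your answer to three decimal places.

Row total (Lecture) = 72; column total (C) = 44; grand total N = 187.
Expected count = (row total × column total) / N = 72 × 44 / 187 = 16.941.

16.941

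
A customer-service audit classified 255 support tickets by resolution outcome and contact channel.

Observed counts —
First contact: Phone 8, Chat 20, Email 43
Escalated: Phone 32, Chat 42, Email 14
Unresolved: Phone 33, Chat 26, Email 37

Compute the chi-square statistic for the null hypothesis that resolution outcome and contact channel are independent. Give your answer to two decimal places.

38.61

Row totals: 71, 88, 96. Column totals: 73, 88, 94. Grand total N = 255.
Expected counts (row total × column total / N):
  First contact, Phone: 71×73/255 = 20.325
  First contact, Chat: 71×88/255 = 24.502
  First contact, Email: 71×94/255 = 26.173
  Escalated, Phone: 88×73/255 = 25.192
  Escalated, Chat: 88×88/255 = 30.369
  Escalated, Email: 88×94/255 = 32.439
  Unresolved, Phone: 96×73/255 = 27.482
  Unresolved, Chat: 96×88/255 = 33.129
  Unresolved, Email: 96×94/255 = 35.388
Contributions (O − E)²/E:
  (8 − 20.325)²/20.325 = 7.4738
  (20 − 24.502)²/24.502 = 0.8272
  (43 − 26.173)²/26.173 = 10.8183
  (32 − 25.192)²/25.192 = 1.8398
  (42 − 30.369)²/30.369 = 4.4545
  (14 − 32.439)²/32.439 = 10.4811
  (33 − 27.482)²/27.482 = 1.1079
  (26 − 33.129)²/33.129 = 1.5341
  (37 − 35.388)²/35.388 = 0.0734
χ² = 7.4738 + 0.8272 + 10.8183 + 1.8398 + 4.4545 + 10.4811 + 1.1079 + 1.5341 + 0.0734 = 38.61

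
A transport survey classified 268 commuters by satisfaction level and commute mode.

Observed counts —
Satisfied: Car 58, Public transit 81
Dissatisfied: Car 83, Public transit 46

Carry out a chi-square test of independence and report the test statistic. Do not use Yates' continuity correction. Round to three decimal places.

13.724

Row totals: 139, 129. Column totals: 141, 127. Grand total N = 268.
Expected counts (row total × column total / N):
  Satisfied, Car: 139×141/268 = 73.1306
  Satisfied, Public transit: 139×127/268 = 65.8694
  Dissatisfied, Car: 129×141/268 = 67.8694
  Dissatisfied, Public transit: 129×127/268 = 61.1306
Contributions (O − E)²/E:
  (58 − 73.1306)²/73.1306 = 3.1305
  (81 − 65.8694)²/65.8694 = 3.4756
  (83 − 67.8694)²/67.8694 = 3.3732
  (46 − 61.1306)²/61.1306 = 3.7450
χ² = 3.1305 + 3.4756 + 3.3732 + 3.7450 = 13.724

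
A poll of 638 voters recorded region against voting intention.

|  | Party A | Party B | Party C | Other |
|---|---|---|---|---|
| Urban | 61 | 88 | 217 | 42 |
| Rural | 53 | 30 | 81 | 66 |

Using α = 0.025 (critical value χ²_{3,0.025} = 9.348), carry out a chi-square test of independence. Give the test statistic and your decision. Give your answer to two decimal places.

Row totals: 408, 230. Column totals: 114, 118, 298, 108. Grand total N = 638.
Expected counts (row total × column total / N):
  Urban, Party A: 408×114/638 = 72.903
  Urban, Party B: 408×118/638 = 75.461
  Urban, Party C: 408×298/638 = 190.571
  Urban, Other: 408×108/638 = 69.066
  Rural, Party A: 230×114/638 = 41.097
  Rural, Party B: 230×118/638 = 42.539
  Rural, Party C: 230×298/638 = 107.429
  Rural, Other: 230×108/638 = 38.934
Contributions (O − E)²/E:
  (61 − 72.903)²/72.903 = 1.9434
  (88 − 75.461)²/75.461 = 2.0835
  (217 − 190.571)²/190.571 = 3.6653
  (42 − 69.066)²/69.066 = 10.6068
  (53 − 41.097)²/41.097 = 3.4475
  (30 − 42.539)²/42.539 = 3.6961
  (81 − 107.429)²/107.429 = 6.5019
  (66 − 38.934)²/38.934 = 18.8156
χ² = 1.9434 + 2.0835 + 3.6653 + 10.6068 + 3.4475 + 3.6961 + 6.5019 + 18.8156 = 50.76
df = (2−1)(4−1) = 3. Since 50.76 > 9.348, reject the null hypothesis of independence at α = 0.025.

50.76; reject H₀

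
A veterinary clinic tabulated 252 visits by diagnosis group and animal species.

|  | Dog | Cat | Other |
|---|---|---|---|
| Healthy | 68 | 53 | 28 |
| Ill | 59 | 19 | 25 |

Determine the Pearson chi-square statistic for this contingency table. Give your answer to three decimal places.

8.758

Row totals: 149, 103. Column totals: 127, 72, 53. Grand total N = 252.
Expected counts (row total × column total / N):
  Healthy, Dog: 149×127/252 = 75.0913
  Healthy, Cat: 149×72/252 = 42.5714
  Healthy, Other: 149×53/252 = 31.3373
  Ill, Dog: 103×127/252 = 51.9087
  Ill, Cat: 103×72/252 = 29.4286
  Ill, Other: 103×53/252 = 21.6627
Contributions (O − E)²/E:
  (68 − 75.0913)²/75.0913 = 0.6697
  (53 − 42.5714)²/42.5714 = 2.5547
  (28 − 31.3373)²/31.3373 = 0.3554
  (59 − 51.9087)²/51.9087 = 0.9687
  (19 − 29.4286)²/29.4286 = 3.6956
  (25 − 21.6627)²/21.6627 = 0.5141
χ² = 0.6697 + 2.5547 + 0.3554 + 0.9687 + 3.6956 + 0.5141 = 8.758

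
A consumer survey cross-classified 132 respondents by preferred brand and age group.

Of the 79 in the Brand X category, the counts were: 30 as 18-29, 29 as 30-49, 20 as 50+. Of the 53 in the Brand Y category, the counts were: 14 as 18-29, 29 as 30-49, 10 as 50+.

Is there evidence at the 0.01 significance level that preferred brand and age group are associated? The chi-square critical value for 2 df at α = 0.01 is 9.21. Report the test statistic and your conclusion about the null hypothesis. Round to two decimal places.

4.19; fail to reject H₀

Row totals: 79, 53. Column totals: 44, 58, 30. Grand total N = 132.
Expected counts (row total × column total / N):
  Brand X, 18-29: 79×44/132 = 26.333
  Brand X, 30-49: 79×58/132 = 34.712
  Brand X, 50+: 79×30/132 = 17.955
  Brand Y, 18-29: 53×44/132 = 17.667
  Brand Y, 30-49: 53×58/132 = 23.288
  Brand Y, 50+: 53×30/132 = 12.045
Contributions (O − E)²/E:
  (30 − 26.333)²/26.333 = 0.5106
  (29 − 34.712)²/34.712 = 0.9399
  (20 − 17.955)²/17.955 = 0.2329
  (14 − 17.667)²/17.667 = 0.7611
  (29 − 23.288)²/23.288 = 1.4010
  (10 − 12.045)²/12.045 = 0.3472
χ² = 0.5106 + 0.9399 + 0.2329 + 0.7611 + 1.4010 + 0.3472 = 4.19
df = (2−1)(3−1) = 2. Since 4.19 < 9.21, fail to reject the null hypothesis of independence at α = 0.01.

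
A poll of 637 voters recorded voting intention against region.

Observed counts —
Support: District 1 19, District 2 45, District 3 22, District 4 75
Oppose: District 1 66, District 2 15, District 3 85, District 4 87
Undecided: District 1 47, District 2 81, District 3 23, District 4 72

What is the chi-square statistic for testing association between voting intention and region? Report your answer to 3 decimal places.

Row totals: 161, 253, 223. Column totals: 132, 141, 130, 234. Grand total N = 637.
Expected counts (row total × column total / N):
  Support, District 1: 161×132/637 = 33.3626
  Support, District 2: 161×141/637 = 35.6374
  Support, District 3: 161×130/637 = 32.8571
  Support, District 4: 161×234/637 = 59.1429
  Oppose, District 1: 253×132/637 = 52.4270
  Oppose, District 2: 253×141/637 = 56.0016
  Oppose, District 3: 253×130/637 = 51.6327
  Oppose, District 4: 253×234/637 = 92.9388
  Undecided, District 1: 223×132/637 = 46.2104
  Undecided, District 2: 223×141/637 = 49.3611
  Undecided, District 3: 223×130/637 = 45.5102
  Undecided, District 4: 223×234/637 = 81.9184
Contributions (O − E)²/E:
  (19 − 33.3626)²/33.3626 = 6.1831
  (45 − 35.6374)²/35.6374 = 2.4597
  (22 − 32.8571)²/32.8571 = 3.5876
  (75 − 59.1429)²/59.1429 = 4.2515
  (66 − 52.4270)²/52.4270 = 3.5140
  (15 − 56.0016)²/56.0016 = 30.0193
  (85 − 51.6327)²/51.6327 = 21.5634
  (87 − 92.9388)²/92.9388 = 0.3795
  (47 − 46.2104)²/46.2104 = 0.0135
  (81 − 49.3611)²/49.3611 = 20.2795
  (23 − 45.5102)²/45.5102 = 11.1340
  (72 − 81.9184)²/81.9184 = 1.2009
χ² = 6.1831 + 2.4597 + 3.5876 + 4.2515 + 3.5140 + 30.0193 + 21.5634 + 0.3795 + 0.0135 + 20.2795 + 11.1340 + 1.2009 = 104.586

104.586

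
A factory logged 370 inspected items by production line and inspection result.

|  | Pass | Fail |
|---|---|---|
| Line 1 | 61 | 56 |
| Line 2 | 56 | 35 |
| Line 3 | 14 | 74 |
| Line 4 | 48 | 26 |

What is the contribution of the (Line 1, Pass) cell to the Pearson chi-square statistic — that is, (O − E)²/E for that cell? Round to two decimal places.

Row total (Line 1) = 117; column total (Pass) = 179; N = 370.
Expected count E = 117 × 179 / 370 = 56.603.
Contribution = (O − E)²/E = (61 − 56.603)² / 56.603 = 0.34.

0.34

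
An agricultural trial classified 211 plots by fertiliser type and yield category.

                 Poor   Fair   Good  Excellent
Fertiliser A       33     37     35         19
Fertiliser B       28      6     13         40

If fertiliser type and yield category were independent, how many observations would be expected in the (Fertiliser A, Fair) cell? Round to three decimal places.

25.270

Row total (Fertiliser A) = 124; column total (Fair) = 43; grand total N = 211.
Expected count = (row total × column total) / N = 124 × 43 / 211 = 25.270.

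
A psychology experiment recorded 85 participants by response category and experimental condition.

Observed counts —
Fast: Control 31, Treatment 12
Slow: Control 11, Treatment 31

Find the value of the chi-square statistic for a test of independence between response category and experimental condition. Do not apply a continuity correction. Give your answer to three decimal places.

17.910

Row totals: 43, 42. Column totals: 42, 43. Grand total N = 85.
Expected counts (row total × column total / N):
  Fast, Control: 43×42/85 = 21.2471
  Fast, Treatment: 43×43/85 = 21.7529
  Slow, Control: 42×42/85 = 20.7529
  Slow, Treatment: 42×43/85 = 21.2471
Contributions (O − E)²/E:
  (31 − 21.2471)²/21.2471 = 4.4768
  (12 − 21.7529)²/21.7529 = 4.3727
  (11 − 20.7529)²/20.7529 = 4.5834
  (31 − 21.2471)²/21.2471 = 4.4768
χ² = 4.4768 + 4.3727 + 4.5834 + 4.4768 = 17.910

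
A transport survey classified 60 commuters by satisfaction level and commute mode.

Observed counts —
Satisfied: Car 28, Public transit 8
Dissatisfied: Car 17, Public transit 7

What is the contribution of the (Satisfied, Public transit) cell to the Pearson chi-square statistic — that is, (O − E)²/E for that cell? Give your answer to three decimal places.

Row total (Satisfied) = 36; column total (Public transit) = 15; N = 60.
Expected count E = 36 × 15 / 60 = 9.0000.
Contribution = (O − E)²/E = (8 − 9.0000)² / 9.0000 = 0.111.

0.111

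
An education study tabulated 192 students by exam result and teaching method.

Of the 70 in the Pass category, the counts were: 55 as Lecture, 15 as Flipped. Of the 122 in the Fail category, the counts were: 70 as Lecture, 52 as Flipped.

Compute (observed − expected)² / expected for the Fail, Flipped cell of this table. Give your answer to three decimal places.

Row total (Fail) = 122; column total (Flipped) = 67; N = 192.
Expected count E = 122 × 67 / 192 = 42.5729.
Contribution = (O − E)²/E = (52 − 42.5729)² / 42.5729 = 2.087.

2.087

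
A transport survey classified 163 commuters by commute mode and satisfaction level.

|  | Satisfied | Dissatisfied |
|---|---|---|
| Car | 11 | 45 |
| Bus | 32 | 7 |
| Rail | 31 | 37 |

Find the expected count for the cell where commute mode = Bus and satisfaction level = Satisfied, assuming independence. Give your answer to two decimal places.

17.71

Row total (Bus) = 39; column total (Satisfied) = 74; grand total N = 163.
Expected count = (row total × column total) / N = 39 × 74 / 163 = 17.71.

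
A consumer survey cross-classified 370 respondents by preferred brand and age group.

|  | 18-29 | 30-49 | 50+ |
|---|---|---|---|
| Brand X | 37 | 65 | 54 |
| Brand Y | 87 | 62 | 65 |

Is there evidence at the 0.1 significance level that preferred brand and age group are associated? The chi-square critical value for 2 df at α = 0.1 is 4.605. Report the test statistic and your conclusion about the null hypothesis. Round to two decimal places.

12.46; reject H₀

Row totals: 156, 214. Column totals: 124, 127, 119. Grand total N = 370.
Expected counts (row total × column total / N):
  Brand X, 18-29: 156×124/370 = 52.281
  Brand X, 30-49: 156×127/370 = 53.546
  Brand X, 50+: 156×119/370 = 50.173
  Brand Y, 18-29: 214×124/370 = 71.719
  Brand Y, 30-49: 214×127/370 = 73.454
  Brand Y, 50+: 214×119/370 = 68.827
Contributions (O − E)²/E:
  (37 − 52.281)²/52.281 = 4.4664
  (65 − 53.546)²/53.546 = 2.4501
  (54 − 50.173)²/50.173 = 0.2919
  (87 − 71.719)²/71.719 = 3.2559
  (62 − 73.454)²/73.454 = 1.7861
  (65 − 68.827)²/68.827 = 0.2128
χ² = 4.4664 + 2.4501 + 0.2919 + 3.2559 + 1.7861 + 0.2128 = 12.46
df = (2−1)(3−1) = 2. Since 12.46 > 4.605, reject the null hypothesis of independence at α = 0.1.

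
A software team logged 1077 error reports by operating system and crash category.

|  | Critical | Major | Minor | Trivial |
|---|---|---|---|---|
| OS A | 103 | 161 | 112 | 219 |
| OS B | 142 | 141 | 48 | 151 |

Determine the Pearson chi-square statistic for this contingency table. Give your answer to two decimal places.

34.15

Row totals: 595, 482. Column totals: 245, 302, 160, 370. Grand total N = 1077.
Expected counts (row total × column total / N):
  OS A, Critical: 595×245/1077 = 135.353
  OS A, Major: 595×302/1077 = 166.843
  OS A, Minor: 595×160/1077 = 88.394
  OS A, Trivial: 595×370/1077 = 204.410
  OS B, Critical: 482×245/1077 = 109.647
  OS B, Major: 482×302/1077 = 135.157
  OS B, Minor: 482×160/1077 = 71.606
  OS B, Trivial: 482×370/1077 = 165.590
Contributions (O − E)²/E:
  (103 − 135.353)²/135.353 = 7.7332
  (161 − 166.843)²/166.843 = 0.2046
  (112 − 88.394)²/88.394 = 6.3041
  (219 − 204.410)²/204.410 = 1.0414
  (142 − 109.647)²/109.647 = 9.5462
  (141 − 135.157)²/135.157 = 0.2526
  (48 − 71.606)²/71.606 = 7.7821
  (151 − 165.590)²/165.590 = 1.2855
χ² = 7.7332 + 0.2046 + 6.3041 + 1.0414 + 9.5462 + 0.2526 + 7.7821 + 1.2855 = 34.15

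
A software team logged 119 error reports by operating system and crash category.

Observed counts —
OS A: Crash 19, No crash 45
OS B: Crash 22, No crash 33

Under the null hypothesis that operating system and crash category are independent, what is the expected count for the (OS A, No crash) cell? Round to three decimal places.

Row total (OS A) = 64; column total (No crash) = 78; grand total N = 119.
Expected count = (row total × column total) / N = 64 × 78 / 119 = 41.950.

41.950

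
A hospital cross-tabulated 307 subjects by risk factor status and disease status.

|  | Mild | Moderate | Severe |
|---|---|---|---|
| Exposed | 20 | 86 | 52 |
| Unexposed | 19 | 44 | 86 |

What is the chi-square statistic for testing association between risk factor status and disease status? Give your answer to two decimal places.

21.73

Row totals: 158, 149. Column totals: 39, 130, 138. Grand total N = 307.
Expected counts (row total × column total / N):
  Exposed, Mild: 158×39/307 = 20.072
  Exposed, Moderate: 158×130/307 = 66.906
  Exposed, Severe: 158×138/307 = 71.023
  Unexposed, Mild: 149×39/307 = 18.928
  Unexposed, Moderate: 149×130/307 = 63.094
  Unexposed, Severe: 149×138/307 = 66.977
Contributions (O − E)²/E:
  (20 − 20.072)²/20.072 = 0.0003
  (86 − 66.906)²/66.906 = 5.4492
  (52 − 71.023)²/71.023 = 5.0952
  (19 − 18.928)²/18.928 = 0.0003
  (44 − 63.094)²/63.094 = 5.7784
  (86 − 66.977)²/66.977 = 5.4030
χ² = 0.0003 + 5.4492 + 5.0952 + 0.0003 + 5.7784 + 5.4030 = 21.73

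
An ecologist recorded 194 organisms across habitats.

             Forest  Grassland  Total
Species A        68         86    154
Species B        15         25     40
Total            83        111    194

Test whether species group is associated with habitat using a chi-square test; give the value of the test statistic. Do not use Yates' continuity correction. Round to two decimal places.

Grand total N = 194.
Expected counts (row total × column total / N):
  Species A, Forest: 154×83/194 = 65.887
  Species A, Grassland: 154×111/194 = 88.113
  Species B, Forest: 40×83/194 = 17.113
  Species B, Grassland: 40×111/194 = 22.887
Contributions (O − E)²/E:
  (68 − 65.887)²/65.887 = 0.0678
  (86 − 88.113)²/88.113 = 0.0507
  (15 − 17.113)²/17.113 = 0.2609
  (25 − 22.887)²/22.887 = 0.1951
χ² = 0.0678 + 0.0507 + 0.2609 + 0.1951 = 0.57

0.57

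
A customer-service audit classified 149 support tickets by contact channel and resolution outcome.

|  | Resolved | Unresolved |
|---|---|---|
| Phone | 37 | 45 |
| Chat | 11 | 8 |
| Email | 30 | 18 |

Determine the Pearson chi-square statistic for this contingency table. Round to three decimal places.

Row totals: 82, 19, 48. Column totals: 78, 71. Grand total N = 149.
Expected counts (row total × column total / N):
  Phone, Resolved: 82×78/149 = 42.9262
  Phone, Unresolved: 82×71/149 = 39.0738
  Chat, Resolved: 19×78/149 = 9.9463
  Chat, Unresolved: 19×71/149 = 9.0537
  Email, Resolved: 48×78/149 = 25.1275
  Email, Unresolved: 48×71/149 = 22.8725
Contributions (O − E)²/E:
  (37 − 42.9262)²/42.9262 = 0.8181
  (45 − 39.0738)²/39.0738 = 0.8988
  (11 − 9.9463)²/9.9463 = 0.1116
  (8 − 9.0537)²/9.0537 = 0.1226
  (30 − 25.1275)²/25.1275 = 0.9448
  (18 − 22.8725)²/22.8725 = 1.0380
χ² = 0.8181 + 0.8988 + 0.1116 + 0.1226 + 0.9448 + 1.0380 = 3.934

3.934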